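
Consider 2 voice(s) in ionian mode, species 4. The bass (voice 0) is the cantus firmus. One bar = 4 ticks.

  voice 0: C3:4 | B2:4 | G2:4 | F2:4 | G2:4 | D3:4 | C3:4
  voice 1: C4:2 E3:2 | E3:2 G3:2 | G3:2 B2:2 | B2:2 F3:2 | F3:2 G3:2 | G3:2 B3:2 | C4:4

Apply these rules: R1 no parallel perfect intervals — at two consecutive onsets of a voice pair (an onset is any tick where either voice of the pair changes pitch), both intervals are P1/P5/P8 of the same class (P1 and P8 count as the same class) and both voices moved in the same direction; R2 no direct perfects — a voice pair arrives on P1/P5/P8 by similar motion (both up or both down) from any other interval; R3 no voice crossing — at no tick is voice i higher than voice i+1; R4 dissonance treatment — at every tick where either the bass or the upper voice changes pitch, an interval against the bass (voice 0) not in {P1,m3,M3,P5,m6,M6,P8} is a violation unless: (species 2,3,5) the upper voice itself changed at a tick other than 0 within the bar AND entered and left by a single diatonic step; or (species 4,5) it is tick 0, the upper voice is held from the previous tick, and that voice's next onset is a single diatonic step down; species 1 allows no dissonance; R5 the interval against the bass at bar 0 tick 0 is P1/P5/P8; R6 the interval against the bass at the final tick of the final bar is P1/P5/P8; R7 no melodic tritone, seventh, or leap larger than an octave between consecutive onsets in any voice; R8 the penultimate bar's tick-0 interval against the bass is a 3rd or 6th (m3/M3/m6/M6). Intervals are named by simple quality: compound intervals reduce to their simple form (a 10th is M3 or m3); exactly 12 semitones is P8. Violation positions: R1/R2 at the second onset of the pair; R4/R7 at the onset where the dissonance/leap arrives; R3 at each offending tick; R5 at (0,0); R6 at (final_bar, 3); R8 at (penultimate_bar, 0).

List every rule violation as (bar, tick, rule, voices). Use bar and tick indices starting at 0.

(1, 0, R4, (0, 1))
(3, 0, R4, (0, 1))
(3, 2, R7, (1,))
(4, 0, R4, (0, 1))
(5, 0, R4, (0, 1))
(5, 0, R8, (0, 1))

bar 0: v0=C3 v1=C4 downbeat P8
bar 1: v0=B2 v1=E3 downbeat P4
bar 2: v0=G2 v1=G3 downbeat P8
bar 3: v0=F2 v1=B2 downbeat TT
bar 4: v0=G2 v1=F3 downbeat m7
bar 5: v0=D3 v1=G3 downbeat P4
bar 6: v0=C3 v1=C4 downbeat P8
  -> R4 @ bar 1 tick 0 v(0, 1): B2/E3 P4 untreated
  -> R4 @ bar 3 tick 0 v(0, 1): F2/B2 TT untreated
  -> R7 @ bar 3 tick 2 v(1,): B2->F3 leap 6st
  -> R4 @ bar 4 tick 0 v(0, 1): G2/F3 m7 untreated
  -> R4 @ bar 5 tick 0 v(0, 1): D3/G3 P4 untreated
  -> R8 @ bar 5 tick 0 v(0, 1): penult P4 not 3rd/6th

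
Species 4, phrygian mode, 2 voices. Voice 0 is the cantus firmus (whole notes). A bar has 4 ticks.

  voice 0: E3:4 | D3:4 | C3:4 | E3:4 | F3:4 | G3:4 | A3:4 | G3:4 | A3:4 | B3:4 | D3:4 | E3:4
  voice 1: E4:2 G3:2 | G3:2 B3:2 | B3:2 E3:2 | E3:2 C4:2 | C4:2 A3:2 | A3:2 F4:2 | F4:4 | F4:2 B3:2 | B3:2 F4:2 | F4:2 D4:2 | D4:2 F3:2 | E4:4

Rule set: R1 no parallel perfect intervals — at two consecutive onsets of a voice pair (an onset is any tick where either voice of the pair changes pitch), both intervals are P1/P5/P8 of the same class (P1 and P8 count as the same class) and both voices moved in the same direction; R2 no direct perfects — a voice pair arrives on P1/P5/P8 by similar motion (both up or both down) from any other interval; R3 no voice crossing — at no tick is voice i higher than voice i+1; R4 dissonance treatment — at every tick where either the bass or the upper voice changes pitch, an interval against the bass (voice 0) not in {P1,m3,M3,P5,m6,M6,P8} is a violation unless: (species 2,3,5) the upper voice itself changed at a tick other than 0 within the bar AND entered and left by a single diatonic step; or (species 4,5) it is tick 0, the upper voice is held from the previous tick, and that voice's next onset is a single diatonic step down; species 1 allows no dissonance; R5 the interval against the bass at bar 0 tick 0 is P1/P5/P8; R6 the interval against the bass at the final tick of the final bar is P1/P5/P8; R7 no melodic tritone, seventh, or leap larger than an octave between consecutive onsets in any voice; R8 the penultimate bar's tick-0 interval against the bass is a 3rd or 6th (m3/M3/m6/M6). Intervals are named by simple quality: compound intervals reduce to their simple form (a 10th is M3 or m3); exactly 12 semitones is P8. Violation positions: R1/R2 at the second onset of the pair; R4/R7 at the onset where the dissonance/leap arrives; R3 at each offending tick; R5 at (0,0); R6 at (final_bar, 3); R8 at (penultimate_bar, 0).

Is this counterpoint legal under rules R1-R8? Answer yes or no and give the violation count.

No (12 violations)

bar 0: v0=E3 v1=E4 (P8)
bar 1: v0=D3 v1=G3 (P4)
bar 2: v0=C3 v1=B3 (M7)
bar 3: v0=E3 v1=E3 (P1)
bar 4: v0=F3 v1=C4 (P5)
bar 5: v0=G3 v1=A3 (M2)
bar 6: v0=A3 v1=F4 (m6)
bar 7: v0=G3 v1=F4 (m7)
bar 8: v0=A3 v1=B3 (M2)
bar 9: v0=B3 v1=F4 (TT)
bar 10: v0=D3 v1=D4 (P8)
bar 11: v0=E3 v1=E4 (P8)
  R4 @ bar1.0: D3/G3 P4 untreated
  R4 @ bar2.0: C3/B3 M7 untreated
  R4 @ bar5.0: G3/A3 M2 untreated
  R4 @ bar5.2: G3/F4 m7 untreated
  R4 @ bar7.0: G3/F4 m7 untreated
  R7 @ bar7.2: F4->B3 leap 6st
  R4 @ bar8.0: A3/B3 M2 untreated
  R7 @ bar8.2: B3->F4 leap 6st
  R4 @ bar9.0: B3/F4 TT untreated
  R8 @ bar10.0: penult P8 not 3rd/6th
  R2 @ bar11.0: D3/F3 m3 -> E3/E4 P8 similar
  R7 @ bar11.0: F3->E4 leap 11st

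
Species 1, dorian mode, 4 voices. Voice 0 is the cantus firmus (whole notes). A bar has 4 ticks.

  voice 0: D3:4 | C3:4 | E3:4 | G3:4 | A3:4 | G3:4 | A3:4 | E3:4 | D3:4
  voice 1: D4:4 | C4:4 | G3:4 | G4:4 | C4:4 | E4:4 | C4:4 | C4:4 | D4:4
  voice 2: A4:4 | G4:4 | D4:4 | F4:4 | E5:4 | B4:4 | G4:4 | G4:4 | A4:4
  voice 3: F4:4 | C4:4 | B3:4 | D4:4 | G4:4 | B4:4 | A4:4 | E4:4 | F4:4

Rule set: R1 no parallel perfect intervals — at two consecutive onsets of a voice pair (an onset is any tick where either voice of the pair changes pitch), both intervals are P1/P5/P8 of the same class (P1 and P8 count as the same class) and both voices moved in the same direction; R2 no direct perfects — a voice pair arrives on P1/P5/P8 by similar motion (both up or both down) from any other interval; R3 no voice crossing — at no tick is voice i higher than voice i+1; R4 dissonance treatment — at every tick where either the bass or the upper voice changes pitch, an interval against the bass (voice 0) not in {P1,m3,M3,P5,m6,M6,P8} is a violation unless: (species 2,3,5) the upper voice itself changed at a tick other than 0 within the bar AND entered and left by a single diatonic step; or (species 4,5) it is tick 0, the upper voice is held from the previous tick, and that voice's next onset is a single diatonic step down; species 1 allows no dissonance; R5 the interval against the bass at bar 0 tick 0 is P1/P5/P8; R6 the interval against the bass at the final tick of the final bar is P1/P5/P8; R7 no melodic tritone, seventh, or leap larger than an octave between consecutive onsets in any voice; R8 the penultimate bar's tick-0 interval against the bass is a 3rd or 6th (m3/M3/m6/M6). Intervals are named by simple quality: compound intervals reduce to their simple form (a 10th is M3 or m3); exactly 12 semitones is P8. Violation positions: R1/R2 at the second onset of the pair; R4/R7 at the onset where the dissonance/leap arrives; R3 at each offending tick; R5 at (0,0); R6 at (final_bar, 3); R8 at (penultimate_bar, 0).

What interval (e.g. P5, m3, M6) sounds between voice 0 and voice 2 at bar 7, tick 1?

m3

voice 0=E3 voice 2=G4 -> m3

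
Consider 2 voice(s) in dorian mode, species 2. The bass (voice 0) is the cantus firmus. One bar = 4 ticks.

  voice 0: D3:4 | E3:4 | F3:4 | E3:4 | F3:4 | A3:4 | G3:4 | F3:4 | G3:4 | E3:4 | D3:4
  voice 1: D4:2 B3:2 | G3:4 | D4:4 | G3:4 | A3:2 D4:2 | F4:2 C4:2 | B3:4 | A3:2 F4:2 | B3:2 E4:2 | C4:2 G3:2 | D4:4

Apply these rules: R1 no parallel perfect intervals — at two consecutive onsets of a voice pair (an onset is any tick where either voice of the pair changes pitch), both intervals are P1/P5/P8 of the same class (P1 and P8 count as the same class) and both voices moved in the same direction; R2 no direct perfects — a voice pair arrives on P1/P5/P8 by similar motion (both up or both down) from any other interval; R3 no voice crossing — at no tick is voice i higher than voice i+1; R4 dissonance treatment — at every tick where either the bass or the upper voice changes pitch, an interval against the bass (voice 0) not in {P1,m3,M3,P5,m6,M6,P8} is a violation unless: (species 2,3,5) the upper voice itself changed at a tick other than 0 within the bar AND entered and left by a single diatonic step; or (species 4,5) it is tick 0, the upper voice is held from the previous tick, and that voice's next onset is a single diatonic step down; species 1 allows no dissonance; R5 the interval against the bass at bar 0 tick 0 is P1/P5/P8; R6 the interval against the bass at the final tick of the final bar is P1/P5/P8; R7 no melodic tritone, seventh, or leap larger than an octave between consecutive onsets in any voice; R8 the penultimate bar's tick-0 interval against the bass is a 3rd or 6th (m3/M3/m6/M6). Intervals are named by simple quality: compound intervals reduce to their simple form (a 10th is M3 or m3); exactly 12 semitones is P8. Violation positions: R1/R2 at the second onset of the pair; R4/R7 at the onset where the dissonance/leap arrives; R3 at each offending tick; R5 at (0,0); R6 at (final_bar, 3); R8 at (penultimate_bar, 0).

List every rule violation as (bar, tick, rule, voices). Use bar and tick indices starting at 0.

(8, 0, R7, (1,))

bar 0: v0=D3 v1=D4 downbeat P8
bar 1: v0=E3 v1=G3 downbeat m3
bar 2: v0=F3 v1=D4 downbeat M6
bar 3: v0=E3 v1=G3 downbeat m3
bar 4: v0=F3 v1=A3 downbeat M3
bar 5: v0=A3 v1=F4 downbeat m6
bar 6: v0=G3 v1=B3 downbeat M3
bar 7: v0=F3 v1=A3 downbeat M3
bar 8: v0=G3 v1=B3 downbeat M3
bar 9: v0=E3 v1=C4 downbeat m6
bar 10: v0=D3 v1=D4 downbeat P8
  -> R7 @ bar 8 tick 0 v(1,): F4->B3 leap 6st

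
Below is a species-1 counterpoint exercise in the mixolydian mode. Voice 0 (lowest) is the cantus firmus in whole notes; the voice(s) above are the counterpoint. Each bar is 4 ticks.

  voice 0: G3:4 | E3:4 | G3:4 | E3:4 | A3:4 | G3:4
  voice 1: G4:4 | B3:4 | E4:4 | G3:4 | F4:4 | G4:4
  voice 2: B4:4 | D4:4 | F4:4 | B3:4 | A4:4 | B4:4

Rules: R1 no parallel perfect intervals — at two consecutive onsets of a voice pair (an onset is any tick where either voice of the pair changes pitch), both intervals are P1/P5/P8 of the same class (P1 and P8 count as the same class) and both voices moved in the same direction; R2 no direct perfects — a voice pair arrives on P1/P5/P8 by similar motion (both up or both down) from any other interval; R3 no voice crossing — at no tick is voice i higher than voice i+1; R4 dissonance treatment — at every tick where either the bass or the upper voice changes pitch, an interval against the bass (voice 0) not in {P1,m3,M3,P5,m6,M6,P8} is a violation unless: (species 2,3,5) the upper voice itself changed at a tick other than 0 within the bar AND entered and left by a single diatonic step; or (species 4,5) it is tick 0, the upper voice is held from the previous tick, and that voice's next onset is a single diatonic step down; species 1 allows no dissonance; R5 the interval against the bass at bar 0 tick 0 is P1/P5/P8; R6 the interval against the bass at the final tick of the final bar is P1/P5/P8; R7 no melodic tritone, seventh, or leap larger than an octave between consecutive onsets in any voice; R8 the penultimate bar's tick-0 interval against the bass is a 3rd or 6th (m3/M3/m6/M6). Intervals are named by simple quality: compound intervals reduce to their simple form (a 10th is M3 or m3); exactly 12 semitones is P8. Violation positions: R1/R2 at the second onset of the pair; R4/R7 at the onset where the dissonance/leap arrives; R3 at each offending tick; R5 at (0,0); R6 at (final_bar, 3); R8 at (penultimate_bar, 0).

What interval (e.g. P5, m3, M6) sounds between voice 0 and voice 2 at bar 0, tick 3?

M3

voice 0=G3 voice 2=B4 -> M3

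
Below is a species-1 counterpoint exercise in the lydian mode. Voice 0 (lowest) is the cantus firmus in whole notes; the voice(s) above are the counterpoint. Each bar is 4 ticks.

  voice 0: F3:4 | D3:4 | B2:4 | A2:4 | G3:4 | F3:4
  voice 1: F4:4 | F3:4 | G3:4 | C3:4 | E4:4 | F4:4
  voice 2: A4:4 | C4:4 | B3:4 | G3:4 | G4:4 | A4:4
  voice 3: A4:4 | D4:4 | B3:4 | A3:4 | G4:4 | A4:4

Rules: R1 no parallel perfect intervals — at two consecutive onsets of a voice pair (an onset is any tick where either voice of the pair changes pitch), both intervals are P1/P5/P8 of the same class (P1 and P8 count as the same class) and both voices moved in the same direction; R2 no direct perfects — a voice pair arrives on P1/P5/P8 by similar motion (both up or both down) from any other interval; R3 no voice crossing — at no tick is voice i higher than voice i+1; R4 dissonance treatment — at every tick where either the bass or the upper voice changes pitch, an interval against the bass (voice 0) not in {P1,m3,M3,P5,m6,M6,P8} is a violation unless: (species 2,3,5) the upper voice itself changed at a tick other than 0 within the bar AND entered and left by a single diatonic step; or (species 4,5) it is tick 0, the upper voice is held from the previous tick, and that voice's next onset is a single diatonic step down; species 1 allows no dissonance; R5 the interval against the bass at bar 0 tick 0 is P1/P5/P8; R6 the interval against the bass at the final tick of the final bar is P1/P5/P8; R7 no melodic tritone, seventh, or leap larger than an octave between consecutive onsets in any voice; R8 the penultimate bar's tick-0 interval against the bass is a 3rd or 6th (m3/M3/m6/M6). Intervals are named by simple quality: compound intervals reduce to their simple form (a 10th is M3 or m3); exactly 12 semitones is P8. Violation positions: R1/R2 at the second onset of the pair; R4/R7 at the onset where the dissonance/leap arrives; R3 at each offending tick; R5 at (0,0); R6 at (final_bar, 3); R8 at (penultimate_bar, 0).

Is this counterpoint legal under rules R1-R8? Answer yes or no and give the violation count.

bar 0: v0=F3 v1=F4 v2=A4 v3=A4 (M3)
bar 1: v0=D3 v1=F3 v2=C4 v3=D4 (P8)
bar 2: v0=B2 v1=G3 v2=B3 v3=B3 (P8)
bar 3: v0=A2 v1=C3 v2=G3 v3=A3 (P8)
bar 4: v0=G3 v1=E4 v2=G4 v3=G4 (P8)
bar 5: v0=F3 v1=F4 v2=A4 v3=A4 (M3)
  R5 @ bar0.0: opens on M3
  R5 @ bar0.0: opens on M3
  R2 @ bar1.0: F3/A4 M3 -> D3/D4 P8 similar
  R2 @ bar1.0: F4/A4 M3 -> F3/C4 P5 similar
  R4 @ bar1.0: D3/C4 m7 untreated
  R1 @ bar2.0: D3/D4 P8 -> B2/B3 P8 similar
  R2 @ bar2.0: D3/C4 m7 -> B2/B3 P8 similar
  R2 @ bar2.0: C4/D4 M2 -> B3/B3 P1 similar
  R1 @ bar3.0: B2/B3 P8 -> A2/A3 P8 similar
  R2 @ bar3.0: G3/B3 M3 -> C3/G3 P5 similar
  R4 @ bar3.0: A2/G3 m7 untreated
  R1 @ bar4.0: A2/A3 P8 -> G3/G4 P8 similar
  R2 @ bar4.0: A2/G3 m7 -> G3/G4 P8 similar
  R2 @ bar4.0: G3/A3 M2 -> G4/G4 P1 similar
  R7 @ bar4.0: A2->G3 leap 10st
  R7 @ bar4.0: C3->E4 leap 16st
  R7 @ bar4.0: A3->G4 leap 10st
  R8 @ bar4.0: penult P8 not 3rd/6th
  R8 @ bar4.0: penult P8 not 3rd/6th
  R1 @ bar5.0: G4/G4 P1 -> A4/A4 P1 similar
  R6 @ bar5.3: closes on M3
  R6 @ bar5.3: closes on M3

No (22 violations)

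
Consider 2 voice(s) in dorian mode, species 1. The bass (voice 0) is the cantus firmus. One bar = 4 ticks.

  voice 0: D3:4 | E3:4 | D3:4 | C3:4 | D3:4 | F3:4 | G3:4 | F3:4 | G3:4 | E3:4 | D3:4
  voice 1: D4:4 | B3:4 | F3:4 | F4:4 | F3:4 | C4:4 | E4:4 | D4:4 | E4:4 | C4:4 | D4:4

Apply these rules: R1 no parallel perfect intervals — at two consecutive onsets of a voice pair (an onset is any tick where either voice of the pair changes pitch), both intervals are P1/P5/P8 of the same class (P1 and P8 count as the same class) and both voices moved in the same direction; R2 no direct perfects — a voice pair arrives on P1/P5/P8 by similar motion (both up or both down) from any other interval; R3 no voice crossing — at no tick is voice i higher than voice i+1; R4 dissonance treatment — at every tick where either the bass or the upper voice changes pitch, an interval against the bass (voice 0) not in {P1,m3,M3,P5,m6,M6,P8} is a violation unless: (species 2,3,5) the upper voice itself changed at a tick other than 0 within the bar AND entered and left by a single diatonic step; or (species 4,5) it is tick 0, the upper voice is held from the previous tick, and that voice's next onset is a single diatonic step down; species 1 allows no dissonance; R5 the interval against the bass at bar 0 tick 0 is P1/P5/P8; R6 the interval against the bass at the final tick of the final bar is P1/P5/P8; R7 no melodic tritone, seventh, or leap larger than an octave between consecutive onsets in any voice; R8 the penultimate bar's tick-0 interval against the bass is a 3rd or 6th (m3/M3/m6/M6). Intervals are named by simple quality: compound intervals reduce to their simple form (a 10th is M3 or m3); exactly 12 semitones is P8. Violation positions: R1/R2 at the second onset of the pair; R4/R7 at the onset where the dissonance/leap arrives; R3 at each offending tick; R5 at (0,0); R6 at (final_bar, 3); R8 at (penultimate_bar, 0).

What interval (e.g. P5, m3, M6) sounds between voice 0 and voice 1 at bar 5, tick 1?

voice 0=F3 voice 1=C4 -> P5

P5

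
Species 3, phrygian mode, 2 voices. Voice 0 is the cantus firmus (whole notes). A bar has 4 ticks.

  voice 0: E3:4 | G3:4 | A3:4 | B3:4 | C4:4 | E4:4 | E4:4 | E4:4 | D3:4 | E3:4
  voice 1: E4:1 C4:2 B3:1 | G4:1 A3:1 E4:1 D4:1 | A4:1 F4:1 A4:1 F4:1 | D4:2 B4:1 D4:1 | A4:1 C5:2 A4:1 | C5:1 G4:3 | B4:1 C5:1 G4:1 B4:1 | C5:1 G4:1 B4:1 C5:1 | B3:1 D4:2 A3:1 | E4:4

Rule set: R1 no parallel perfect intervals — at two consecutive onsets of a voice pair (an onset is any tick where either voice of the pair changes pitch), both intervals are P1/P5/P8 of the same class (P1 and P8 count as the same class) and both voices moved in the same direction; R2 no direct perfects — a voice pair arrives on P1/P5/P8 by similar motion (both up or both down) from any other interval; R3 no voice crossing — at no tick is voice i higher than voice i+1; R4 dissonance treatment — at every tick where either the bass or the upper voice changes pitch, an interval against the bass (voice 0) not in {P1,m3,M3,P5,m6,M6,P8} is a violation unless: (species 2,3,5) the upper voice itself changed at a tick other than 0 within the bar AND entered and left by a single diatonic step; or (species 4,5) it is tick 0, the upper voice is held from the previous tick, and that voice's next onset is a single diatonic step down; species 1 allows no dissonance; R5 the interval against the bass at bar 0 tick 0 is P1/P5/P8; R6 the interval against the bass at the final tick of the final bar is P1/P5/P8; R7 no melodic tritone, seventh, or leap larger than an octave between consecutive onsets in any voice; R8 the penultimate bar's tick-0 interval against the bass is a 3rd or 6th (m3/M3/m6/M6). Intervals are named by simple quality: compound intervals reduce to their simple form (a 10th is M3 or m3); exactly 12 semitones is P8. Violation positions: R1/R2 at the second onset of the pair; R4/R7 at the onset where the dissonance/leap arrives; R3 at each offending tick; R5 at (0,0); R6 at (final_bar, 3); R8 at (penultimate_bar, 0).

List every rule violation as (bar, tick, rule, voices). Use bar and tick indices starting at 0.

(1, 0, R2, (0, 1))
(1, 1, R4, (0, 1))
(1, 1, R7, (1,))
(2, 0, R2, (0, 1))
(8, 0, R7, (0,))
(8, 0, R7, (1,))
(9, 0, R2, (0, 1))

bar 0: v0=E3 v1=E4 downbeat P8
bar 1: v0=G3 v1=G4 downbeat P8
bar 2: v0=A3 v1=A4 downbeat P8
bar 3: v0=B3 v1=D4 downbeat m3
bar 4: v0=C4 v1=A4 downbeat M6
bar 5: v0=E4 v1=C5 downbeat m6
bar 6: v0=E4 v1=B4 downbeat P5
bar 7: v0=E4 v1=C5 downbeat m6
bar 8: v0=D3 v1=B3 downbeat M6
bar 9: v0=E3 v1=E4 downbeat P8
  -> R2 @ bar 1 tick 0 v(0, 1): E3/B3 P5 -> G3/G4 P8 similar
  -> R4 @ bar 1 tick 1 v(0, 1): G3/A3 M2 untreated
  -> R7 @ bar 1 tick 1 v(1,): G4->A3 leap 10st
  -> R2 @ bar 2 tick 0 v(0, 1): G3/D4 P5 -> A3/A4 P8 similar
  -> R7 @ bar 8 tick 0 v(0,): E4->D3 leap 14st
  -> R7 @ bar 8 tick 0 v(1,): C5->B3 leap 13st
  -> R2 @ bar 9 tick 0 v(0, 1): D3/A3 P5 -> E3/E4 P8 similar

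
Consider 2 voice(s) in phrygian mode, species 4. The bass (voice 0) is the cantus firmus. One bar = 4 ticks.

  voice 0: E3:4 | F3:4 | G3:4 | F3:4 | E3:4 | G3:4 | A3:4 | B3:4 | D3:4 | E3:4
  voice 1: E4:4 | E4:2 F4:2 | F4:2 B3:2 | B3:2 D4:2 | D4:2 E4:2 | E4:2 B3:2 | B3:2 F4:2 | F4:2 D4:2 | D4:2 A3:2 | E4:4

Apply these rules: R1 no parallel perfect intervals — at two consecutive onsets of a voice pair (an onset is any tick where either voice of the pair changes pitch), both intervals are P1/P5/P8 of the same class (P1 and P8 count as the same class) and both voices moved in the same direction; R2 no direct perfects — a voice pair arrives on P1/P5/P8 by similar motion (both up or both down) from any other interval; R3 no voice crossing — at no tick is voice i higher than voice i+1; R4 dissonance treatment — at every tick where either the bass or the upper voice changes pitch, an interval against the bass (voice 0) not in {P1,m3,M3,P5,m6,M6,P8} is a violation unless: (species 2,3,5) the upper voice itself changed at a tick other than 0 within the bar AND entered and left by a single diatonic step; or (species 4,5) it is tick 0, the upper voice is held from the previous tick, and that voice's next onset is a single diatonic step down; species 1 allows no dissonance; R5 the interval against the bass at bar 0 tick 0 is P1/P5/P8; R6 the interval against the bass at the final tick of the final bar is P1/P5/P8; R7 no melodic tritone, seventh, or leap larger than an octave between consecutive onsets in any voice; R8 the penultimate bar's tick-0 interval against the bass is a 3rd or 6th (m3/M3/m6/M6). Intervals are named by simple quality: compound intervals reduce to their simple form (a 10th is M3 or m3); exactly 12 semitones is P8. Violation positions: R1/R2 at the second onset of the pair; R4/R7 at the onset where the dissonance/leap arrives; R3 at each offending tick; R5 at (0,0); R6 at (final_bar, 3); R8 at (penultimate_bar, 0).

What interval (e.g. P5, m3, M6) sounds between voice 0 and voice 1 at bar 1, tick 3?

voice 0=F3 voice 1=F4 -> P8

P8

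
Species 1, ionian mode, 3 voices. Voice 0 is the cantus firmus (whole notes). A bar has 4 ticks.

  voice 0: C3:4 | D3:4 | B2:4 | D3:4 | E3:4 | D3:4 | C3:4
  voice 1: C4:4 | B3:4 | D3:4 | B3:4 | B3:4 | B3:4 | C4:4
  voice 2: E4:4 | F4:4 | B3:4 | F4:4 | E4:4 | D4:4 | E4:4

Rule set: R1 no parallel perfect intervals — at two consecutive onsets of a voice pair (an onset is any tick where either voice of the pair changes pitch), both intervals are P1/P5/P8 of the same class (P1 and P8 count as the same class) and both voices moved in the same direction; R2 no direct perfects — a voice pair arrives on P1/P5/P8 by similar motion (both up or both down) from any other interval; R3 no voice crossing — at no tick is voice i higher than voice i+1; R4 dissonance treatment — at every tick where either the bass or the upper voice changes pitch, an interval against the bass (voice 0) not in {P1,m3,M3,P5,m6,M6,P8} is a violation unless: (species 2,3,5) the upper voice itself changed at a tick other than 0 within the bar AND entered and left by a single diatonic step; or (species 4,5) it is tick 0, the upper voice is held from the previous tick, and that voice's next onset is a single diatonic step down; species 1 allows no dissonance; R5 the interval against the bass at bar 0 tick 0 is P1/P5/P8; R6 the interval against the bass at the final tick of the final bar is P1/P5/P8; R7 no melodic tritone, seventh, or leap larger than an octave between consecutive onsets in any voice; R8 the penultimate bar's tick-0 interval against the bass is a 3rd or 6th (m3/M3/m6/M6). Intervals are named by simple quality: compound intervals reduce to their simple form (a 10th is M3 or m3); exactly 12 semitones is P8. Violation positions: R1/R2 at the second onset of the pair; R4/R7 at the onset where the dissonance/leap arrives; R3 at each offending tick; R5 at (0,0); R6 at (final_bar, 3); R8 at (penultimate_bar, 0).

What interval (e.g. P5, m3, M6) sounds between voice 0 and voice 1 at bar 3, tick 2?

voice 0=D3 voice 1=B3 -> M6

M6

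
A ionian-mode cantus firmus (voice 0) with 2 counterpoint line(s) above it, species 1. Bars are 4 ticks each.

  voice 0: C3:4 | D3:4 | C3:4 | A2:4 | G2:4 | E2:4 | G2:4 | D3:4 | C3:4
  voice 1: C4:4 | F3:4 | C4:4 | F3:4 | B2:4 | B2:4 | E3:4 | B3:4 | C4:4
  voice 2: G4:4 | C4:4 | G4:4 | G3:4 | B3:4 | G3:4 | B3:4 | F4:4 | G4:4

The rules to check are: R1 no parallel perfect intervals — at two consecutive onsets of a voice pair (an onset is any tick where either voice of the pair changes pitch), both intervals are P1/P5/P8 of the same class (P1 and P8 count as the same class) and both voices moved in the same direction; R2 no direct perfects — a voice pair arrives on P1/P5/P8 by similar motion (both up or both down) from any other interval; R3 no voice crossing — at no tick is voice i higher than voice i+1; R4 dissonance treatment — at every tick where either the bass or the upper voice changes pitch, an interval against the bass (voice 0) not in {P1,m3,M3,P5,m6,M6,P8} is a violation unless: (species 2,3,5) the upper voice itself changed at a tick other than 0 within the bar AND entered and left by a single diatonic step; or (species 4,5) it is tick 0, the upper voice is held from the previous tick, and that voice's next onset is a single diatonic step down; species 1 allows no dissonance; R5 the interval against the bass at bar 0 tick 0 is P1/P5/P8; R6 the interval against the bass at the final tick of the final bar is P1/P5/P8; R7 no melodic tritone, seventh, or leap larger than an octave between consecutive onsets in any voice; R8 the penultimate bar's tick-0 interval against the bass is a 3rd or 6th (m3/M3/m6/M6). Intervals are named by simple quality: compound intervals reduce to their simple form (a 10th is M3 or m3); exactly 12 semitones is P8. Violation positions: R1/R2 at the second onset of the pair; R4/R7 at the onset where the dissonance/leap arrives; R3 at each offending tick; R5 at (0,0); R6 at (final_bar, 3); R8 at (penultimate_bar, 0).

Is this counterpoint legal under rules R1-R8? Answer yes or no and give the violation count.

bar 0: v0=C3 v1=C4 v2=G4 (P5)
bar 1: v0=D3 v1=F3 v2=C4 (m7)
bar 2: v0=C3 v1=C4 v2=G4 (P5)
bar 3: v0=A2 v1=F3 v2=G3 (m7)
bar 4: v0=G2 v1=B2 v2=B3 (M3)
bar 5: v0=E2 v1=B2 v2=G3 (m3)
bar 6: v0=G2 v1=E3 v2=B3 (M3)
bar 7: v0=D3 v1=B3 v2=F4 (m3)
bar 8: v0=C3 v1=C4 v2=G4 (P5)
  R1 @ bar1.0: C4/G4 P5 -> F3/C4 P5 similar
  R4 @ bar1.0: D3/C4 m7 untreated
  R1 @ bar2.0: F3/C4 P5 -> C4/G4 P5 similar
  R4 @ bar3.0: A2/G3 m7 untreated
  R7 @ bar4.0: F3->B2 leap 6st
  R2 @ bar6.0: B2/G3 m6 -> E3/B3 P5 similar
  R7 @ bar7.0: B3->F4 leap 6st
  R2 @ bar8.0: B3/F4 TT -> C4/G4 P5 similar

No (8 violations)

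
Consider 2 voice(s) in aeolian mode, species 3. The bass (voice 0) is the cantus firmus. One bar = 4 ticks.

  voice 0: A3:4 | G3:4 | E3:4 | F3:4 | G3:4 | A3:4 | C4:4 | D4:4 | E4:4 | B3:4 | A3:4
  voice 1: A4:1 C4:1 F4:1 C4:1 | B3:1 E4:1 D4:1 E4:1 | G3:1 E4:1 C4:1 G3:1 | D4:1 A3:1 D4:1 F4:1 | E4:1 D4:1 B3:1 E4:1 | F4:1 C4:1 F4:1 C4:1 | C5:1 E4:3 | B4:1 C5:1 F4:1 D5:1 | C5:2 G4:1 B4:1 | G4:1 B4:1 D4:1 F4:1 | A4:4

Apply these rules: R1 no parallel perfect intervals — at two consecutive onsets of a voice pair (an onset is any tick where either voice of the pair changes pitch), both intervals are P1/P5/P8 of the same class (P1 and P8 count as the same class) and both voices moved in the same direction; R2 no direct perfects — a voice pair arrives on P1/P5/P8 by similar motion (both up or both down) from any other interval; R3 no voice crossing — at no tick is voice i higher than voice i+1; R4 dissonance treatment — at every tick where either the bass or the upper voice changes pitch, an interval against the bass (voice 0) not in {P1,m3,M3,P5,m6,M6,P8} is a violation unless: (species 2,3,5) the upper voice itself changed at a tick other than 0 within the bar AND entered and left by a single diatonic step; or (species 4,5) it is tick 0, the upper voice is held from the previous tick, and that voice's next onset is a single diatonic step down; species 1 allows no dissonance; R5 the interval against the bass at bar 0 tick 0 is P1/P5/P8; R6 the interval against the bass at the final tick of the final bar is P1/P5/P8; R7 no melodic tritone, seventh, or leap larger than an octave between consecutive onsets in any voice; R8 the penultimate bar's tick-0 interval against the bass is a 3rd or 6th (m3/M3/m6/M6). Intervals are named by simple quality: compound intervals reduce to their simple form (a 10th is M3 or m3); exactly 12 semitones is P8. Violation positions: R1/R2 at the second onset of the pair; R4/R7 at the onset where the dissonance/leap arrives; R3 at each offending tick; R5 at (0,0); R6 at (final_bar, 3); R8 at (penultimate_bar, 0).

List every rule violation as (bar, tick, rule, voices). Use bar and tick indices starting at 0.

(6, 0, R2, (0, 1))
(7, 1, R4, (0, 1))
(9, 3, R4, (0, 1))

bar 0: v0=A3 v1=A4 downbeat P8
bar 1: v0=G3 v1=B3 downbeat M3
bar 2: v0=E3 v1=G3 downbeat m3
bar 3: v0=F3 v1=D4 downbeat M6
bar 4: v0=G3 v1=E4 downbeat M6
bar 5: v0=A3 v1=F4 downbeat m6
bar 6: v0=C4 v1=C5 downbeat P8
bar 7: v0=D4 v1=B4 downbeat M6
bar 8: v0=E4 v1=C5 downbeat m6
bar 9: v0=B3 v1=G4 downbeat m6
bar 10: v0=A3 v1=A4 downbeat P8
  -> R2 @ bar 6 tick 0 v(0, 1): A3/C4 m3 -> C4/C5 P8 similar
  -> R4 @ bar 7 tick 1 v(0, 1): D4/C5 m7 untreated
  -> R4 @ bar 9 tick 3 v(0, 1): B3/F4 TT untreated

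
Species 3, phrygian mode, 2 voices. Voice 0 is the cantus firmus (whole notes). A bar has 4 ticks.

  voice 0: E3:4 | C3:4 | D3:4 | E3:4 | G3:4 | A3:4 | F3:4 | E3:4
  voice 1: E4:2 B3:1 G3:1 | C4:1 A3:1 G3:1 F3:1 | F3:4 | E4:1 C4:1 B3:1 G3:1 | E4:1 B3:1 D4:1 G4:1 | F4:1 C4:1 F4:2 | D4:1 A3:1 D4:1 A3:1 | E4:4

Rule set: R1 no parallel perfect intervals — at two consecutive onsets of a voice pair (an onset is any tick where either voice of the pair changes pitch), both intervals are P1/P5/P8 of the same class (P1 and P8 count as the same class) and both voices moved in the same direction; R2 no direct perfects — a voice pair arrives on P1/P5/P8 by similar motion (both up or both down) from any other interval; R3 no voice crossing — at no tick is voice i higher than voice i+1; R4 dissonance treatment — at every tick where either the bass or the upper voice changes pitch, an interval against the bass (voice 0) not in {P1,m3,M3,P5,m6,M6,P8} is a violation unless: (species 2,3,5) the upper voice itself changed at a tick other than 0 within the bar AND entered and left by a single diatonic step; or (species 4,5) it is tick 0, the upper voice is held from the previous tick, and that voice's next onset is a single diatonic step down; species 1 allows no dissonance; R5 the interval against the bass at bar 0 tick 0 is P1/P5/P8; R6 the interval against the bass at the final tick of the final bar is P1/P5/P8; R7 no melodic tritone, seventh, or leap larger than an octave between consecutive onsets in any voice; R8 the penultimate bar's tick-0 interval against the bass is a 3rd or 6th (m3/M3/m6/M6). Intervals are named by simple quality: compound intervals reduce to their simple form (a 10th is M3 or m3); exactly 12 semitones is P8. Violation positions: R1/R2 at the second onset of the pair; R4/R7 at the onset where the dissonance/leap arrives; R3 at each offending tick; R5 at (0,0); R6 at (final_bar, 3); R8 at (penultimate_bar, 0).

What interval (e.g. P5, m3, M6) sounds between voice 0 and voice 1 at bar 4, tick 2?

voice 0=G3 voice 1=D4 -> P5

P5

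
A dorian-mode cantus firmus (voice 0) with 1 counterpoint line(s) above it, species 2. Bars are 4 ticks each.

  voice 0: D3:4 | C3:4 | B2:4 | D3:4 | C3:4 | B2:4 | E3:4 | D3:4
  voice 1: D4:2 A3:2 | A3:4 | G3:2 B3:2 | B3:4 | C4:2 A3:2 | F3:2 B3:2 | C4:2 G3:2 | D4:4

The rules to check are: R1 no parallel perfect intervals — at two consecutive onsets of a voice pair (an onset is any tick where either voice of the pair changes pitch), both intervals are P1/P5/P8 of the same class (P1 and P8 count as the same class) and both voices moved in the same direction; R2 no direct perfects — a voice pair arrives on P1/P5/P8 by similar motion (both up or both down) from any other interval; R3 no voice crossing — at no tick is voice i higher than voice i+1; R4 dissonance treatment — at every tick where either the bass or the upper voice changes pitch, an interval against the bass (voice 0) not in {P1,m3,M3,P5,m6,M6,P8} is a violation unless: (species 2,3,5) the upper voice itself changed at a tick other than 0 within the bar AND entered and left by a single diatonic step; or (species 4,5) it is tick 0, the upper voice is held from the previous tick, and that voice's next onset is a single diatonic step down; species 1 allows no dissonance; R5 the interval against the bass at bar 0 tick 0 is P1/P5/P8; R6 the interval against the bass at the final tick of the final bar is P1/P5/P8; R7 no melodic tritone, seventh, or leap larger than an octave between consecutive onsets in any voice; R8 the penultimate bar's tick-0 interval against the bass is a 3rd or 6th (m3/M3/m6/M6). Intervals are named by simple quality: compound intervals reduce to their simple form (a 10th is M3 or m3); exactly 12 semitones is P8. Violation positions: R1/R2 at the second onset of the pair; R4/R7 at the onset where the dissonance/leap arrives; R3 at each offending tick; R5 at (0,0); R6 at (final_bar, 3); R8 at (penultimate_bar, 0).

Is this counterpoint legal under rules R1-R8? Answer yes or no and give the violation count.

No (2 violations)

bar 0: v0=D3 v1=D4 (P8)
bar 1: v0=C3 v1=A3 (M6)
bar 2: v0=B2 v1=G3 (m6)
bar 3: v0=D3 v1=B3 (M6)
bar 4: v0=C3 v1=C4 (P8)
bar 5: v0=B2 v1=F3 (TT)
bar 6: v0=E3 v1=C4 (m6)
bar 7: v0=D3 v1=D4 (P8)
  R4 @ bar5.0: B2/F3 TT untreated
  R7 @ bar5.2: F3->B3 leap 6st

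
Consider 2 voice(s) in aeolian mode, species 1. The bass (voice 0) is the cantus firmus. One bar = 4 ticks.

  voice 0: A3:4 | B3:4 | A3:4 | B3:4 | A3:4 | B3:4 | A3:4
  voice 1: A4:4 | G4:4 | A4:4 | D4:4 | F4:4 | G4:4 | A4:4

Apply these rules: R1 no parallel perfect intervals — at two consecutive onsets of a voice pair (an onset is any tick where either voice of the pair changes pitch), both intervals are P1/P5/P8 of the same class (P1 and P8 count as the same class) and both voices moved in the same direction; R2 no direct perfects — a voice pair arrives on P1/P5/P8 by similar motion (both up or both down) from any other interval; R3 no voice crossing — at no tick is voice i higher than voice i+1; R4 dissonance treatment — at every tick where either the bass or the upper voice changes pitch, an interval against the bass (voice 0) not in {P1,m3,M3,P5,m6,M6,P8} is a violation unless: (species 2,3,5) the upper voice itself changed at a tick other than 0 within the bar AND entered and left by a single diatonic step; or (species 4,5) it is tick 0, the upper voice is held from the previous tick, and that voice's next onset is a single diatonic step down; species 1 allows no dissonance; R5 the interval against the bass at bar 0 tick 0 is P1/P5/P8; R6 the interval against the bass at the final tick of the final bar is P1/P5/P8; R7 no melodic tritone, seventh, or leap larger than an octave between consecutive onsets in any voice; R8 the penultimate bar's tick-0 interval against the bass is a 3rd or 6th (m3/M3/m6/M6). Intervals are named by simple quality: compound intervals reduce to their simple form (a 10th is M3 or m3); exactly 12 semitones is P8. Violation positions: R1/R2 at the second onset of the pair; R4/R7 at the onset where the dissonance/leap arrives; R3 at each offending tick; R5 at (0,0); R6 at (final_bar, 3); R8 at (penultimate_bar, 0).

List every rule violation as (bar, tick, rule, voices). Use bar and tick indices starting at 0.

bar 0: v0=A3 v1=A4 downbeat P8
bar 1: v0=B3 v1=G4 downbeat m6
bar 2: v0=A3 v1=A4 downbeat P8
bar 3: v0=B3 v1=D4 downbeat m3
bar 4: v0=A3 v1=F4 downbeat m6
bar 5: v0=B3 v1=G4 downbeat m6
bar 6: v0=A3 v1=A4 downbeat P8

No violations across 7 bars (A3..A3 vs A4..A4).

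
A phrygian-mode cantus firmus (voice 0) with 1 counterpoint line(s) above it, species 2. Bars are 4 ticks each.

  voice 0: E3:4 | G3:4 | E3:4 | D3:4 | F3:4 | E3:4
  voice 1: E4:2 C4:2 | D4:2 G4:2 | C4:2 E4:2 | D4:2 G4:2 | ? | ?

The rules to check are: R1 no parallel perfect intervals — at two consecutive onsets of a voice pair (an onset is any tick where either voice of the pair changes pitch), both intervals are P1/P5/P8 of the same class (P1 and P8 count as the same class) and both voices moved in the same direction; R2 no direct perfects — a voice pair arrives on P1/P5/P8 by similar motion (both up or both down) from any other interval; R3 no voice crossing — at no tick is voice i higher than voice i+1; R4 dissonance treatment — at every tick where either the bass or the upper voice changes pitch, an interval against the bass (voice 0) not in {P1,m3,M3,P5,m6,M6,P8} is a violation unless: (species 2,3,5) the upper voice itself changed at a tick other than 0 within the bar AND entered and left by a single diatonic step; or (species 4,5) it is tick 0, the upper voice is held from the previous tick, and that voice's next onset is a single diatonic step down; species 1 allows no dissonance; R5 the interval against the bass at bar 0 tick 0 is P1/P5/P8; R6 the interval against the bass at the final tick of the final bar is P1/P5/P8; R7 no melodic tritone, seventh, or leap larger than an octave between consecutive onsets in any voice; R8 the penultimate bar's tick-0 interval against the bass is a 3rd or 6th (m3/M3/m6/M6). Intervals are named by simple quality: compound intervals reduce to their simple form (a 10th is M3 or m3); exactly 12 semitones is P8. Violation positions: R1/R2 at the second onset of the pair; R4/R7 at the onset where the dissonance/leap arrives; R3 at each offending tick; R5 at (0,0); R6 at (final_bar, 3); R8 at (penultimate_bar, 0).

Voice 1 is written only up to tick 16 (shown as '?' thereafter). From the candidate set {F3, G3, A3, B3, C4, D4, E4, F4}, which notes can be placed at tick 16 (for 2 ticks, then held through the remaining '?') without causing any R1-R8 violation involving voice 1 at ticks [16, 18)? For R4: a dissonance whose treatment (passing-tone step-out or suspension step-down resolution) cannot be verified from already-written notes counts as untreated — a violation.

{D4}

F3: violates R7,R8
G3: violates R4,R8
A3: violates R7
B3: violates R4,R8
C4: violates R8
D4: legal
E4: violates R4,R8
F4: violates R8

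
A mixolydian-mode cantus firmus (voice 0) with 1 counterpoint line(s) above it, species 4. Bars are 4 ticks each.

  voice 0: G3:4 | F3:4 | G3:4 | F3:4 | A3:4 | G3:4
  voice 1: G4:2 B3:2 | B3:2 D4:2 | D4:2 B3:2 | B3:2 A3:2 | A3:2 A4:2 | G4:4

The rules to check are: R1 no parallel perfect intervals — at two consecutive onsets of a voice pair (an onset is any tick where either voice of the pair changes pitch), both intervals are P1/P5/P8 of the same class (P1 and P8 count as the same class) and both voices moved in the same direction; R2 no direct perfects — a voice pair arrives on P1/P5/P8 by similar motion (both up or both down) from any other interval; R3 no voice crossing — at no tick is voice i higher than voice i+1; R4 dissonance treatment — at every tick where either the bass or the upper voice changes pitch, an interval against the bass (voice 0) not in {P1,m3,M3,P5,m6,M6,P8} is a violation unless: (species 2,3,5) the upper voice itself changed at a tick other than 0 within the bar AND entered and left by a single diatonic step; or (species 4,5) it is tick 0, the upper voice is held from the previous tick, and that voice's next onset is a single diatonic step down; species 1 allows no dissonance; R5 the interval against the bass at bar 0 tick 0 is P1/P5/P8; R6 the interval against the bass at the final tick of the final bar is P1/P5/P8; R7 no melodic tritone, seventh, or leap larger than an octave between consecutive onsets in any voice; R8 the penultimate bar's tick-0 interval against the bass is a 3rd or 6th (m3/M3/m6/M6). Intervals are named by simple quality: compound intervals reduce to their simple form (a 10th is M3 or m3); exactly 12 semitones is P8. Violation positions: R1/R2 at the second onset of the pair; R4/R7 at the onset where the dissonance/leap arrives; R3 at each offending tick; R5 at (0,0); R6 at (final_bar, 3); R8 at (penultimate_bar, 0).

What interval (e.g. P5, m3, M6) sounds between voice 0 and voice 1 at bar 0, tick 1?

P8

voice 0=G3 voice 1=G4 -> P8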